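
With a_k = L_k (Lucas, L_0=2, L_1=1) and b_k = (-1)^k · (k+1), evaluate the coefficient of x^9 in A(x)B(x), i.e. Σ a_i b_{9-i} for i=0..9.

Write out a_i and b_{9-i} for i = 0,…,9 and sum the products.
Σ = 2·(-10) + 1·9 + 3·(-8) + 4·7 + 7·(-6) + 11·5 + 18·(-4) + 29·3 + 47·(-2) + 76·1 = 3.

3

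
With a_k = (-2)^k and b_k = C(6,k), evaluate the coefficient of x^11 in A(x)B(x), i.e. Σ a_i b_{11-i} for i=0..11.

-32

The convolution is the t^11 coefficient of A(t)B(t).
Σ = 1·0 − 2·0 + 4·0 − 8·0 + 16·0 − 32·1 + 64·6 − 128·15 + 256·20 − 512·15 + 1024·6 − 2048·1 = -32.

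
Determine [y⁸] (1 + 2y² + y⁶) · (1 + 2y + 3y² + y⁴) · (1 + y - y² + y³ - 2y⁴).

-12

(1 + 2y² + y⁶) has coefficients 1,0,2,0,0,0,1 for degrees 0…6.
(1 + 2y + 3y² + y⁴) has coefficients 1,2,3,0,1,0,0,0,0 for degrees 0…8.
Finally multiplying by (1 + y - y² + y³ - 2y⁴), the product of all factors after the first has coefficients 1,3,4,2,-2,0,-7,1,-2 for degrees 0…8.
[y⁸] = 1·(-2) + 2·(-7) + 1·4 = -12.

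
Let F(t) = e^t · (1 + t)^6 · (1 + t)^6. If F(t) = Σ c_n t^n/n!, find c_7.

The EGF product rule gives c_7 = Σ_{k_1+k_2+k_3=7} C(7; k_1,k_2,k_3) · ∏ g_i(k_i), where e^t gives (1)^k; (1+t)^6 gives the falling factorial (6)_k; (1+t)^6 gives the falling factorial (6)_k.
g_1(k) for k = 0…7: 1, 1, 1, 1, 1, 1, 1, 1.
g_2(k) for k = 0…7: 1, 6, 30, 120, 360, 720, 720, 0.
g_3(k) for k = 0…7: 1, 6, 30, 120, 360, 720, 720, 0.
First combine the last two factors: h(k) = Σ_j C(k,j)·g_2(j)·g_3(k−j) for k = 0…7: 1, 12, 132, 1320, 11880, 95040, 665280, 3991680.
c_7 = Σ_k C(7,k)·g_1(k)·h(7−k) = 1·1·3991680 + 7·1·665280 + 21·1·95040 + 35·1·11880 + 35·1·1320 + 21·1·132 + 7·1·12 + 1·1·1 = 3991680 + 4656960 + 1995840 + 415800 + 46200 + 2772 + 84 + 1 = 11109337.

11109337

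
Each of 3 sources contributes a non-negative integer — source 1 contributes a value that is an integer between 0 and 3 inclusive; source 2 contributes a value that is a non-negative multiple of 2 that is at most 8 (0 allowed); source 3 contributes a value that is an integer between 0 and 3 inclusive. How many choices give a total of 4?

7

The generating function for the choices is (1 + t + t² + t³)·(1 + t² + t⁴ + t⁶ + t⁸)·(1 + t + t² + t³); the count is [t⁴].
(1 + t + t² + t³) has coefficients 1,1,1,1 for degrees 0…3.
(1 + t² + t⁴ + t⁶ + t⁸) has coefficients 1,0,1,0,1 for degrees 0…4.
Finally multiplying by (1 + t + t² + t³), the product of all factors after the first has coefficients 1,1,2,2,2 for degrees 0…4.
[t⁴] = 1·2 + 1·2 + 1·2 + 1·1 = 7.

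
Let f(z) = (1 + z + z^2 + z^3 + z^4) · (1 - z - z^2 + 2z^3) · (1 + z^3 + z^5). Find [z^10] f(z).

(1 + z + z^2 + z^3 + z^4) has coefficients 1,1,1,1,1 for degrees 0…4.
(1 - z - z^2 + 2z^3) has coefficients 1,-1,-1,2,0,0,0,0,0,0,0 for degrees 0…10.
Finally multiplying by (1 + z^3 + z^5), the product of all factors after the first has coefficients 1,-1,-1,3,-1,0,1,-1,2,0,0 for degrees 0…10.
[z^10] = 1·0 + 1·0 + 1·2 + 1·(-1) + 1·1 = 2.

2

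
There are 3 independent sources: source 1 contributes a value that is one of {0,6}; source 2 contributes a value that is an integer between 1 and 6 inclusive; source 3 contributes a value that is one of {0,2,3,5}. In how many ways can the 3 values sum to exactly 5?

3

The generating function for the choices is (1 + x^6)·(x + x^2 + x^3 + x^4 + x^5 + x^6)·(1 + x^2 + x^3 + x^5); the count is [x^5].
(1 + x^6) has coefficients 1,0,0,0,0,0 for degrees 0…5.
(x + x^2 + x^3 + x^4 + x^5 + x^6) has coefficients 0,1,1,1,1,1 for degrees 0…5.
Finally multiplying by (1 + x^2 + x^3 + x^5), the product of all factors after the first has coefficients 0,1,1,2,3,3 for degrees 0…5.
[x^5] = 1·3 = 3.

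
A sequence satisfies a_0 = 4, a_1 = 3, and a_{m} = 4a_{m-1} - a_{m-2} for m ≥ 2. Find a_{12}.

4063804

The ordinary generating function has denominator 1 - 4x + x^2.
Iterating the recurrence: a_0,…,a_{12} = 4, 3, 8, 29, 108, 403, 1504, 5613, 20948, 78179, 291768, 1088893, 4063804.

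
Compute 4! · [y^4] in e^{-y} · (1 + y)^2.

5

The EGF product rule gives c_4 = Σ_{k_1+k_2=4} C(4; k_1,k_2) · ∏ g_i(k_i), where e^{-y} gives (-1)^k; (1+y)^2 gives the falling factorial (2)_k.
g_1(k) for k = 0…4: 1, -1, 1, -1, 1.
g_2(k) for k = 0…4: 1, 2, 2, 0, 0.
c_4 = Σ_k C(4,k)·g_1(k)·g_2(4−k) = 6·1·2 + 4·(-1)·2 + 1·1·1 = 12 − 8 + 1 = 5.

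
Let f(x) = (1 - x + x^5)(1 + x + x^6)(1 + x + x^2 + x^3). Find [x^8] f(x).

2

(1 - x + x^5) has coefficients 1,-1,0,0,0,1 for degrees 0…5.
(1 + x + x^6) has coefficients 1,1,0,0,0,0,1,0,0 for degrees 0…8.
Finally multiplying by (1 + x + x^2 + x^3), the product of all factors after the first has coefficients 1,2,2,2,1,0,1,1,1 for degrees 0…8.
[x^8] = 1·1 − 1·1 + 1·2 = 2.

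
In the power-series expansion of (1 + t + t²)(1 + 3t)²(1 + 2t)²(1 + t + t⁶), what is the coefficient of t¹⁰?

133

(1 + t + t²) has coefficients 1,1,1 for degrees 0…2.
(1 + 3t)² has coefficients 1,6,9,0,0,0,0,0,0,0,0 for degrees 0…10.
Multiplying by (1 + 2t)² gives running coefficients 1,10,37,60,36,0,0,0,0,0,0 for degrees 0…10.
Finally multiplying by (1 + t + t⁶), the product of all factors after the first has coefficients 1,11,47,97,96,36,1,10,37,60,36 for degrees 0…10.
[t¹⁰] = 1·36 + 1·60 + 1·37 = 133.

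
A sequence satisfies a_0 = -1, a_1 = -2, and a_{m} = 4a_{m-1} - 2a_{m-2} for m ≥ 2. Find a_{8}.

The ordinary generating function has denominator 1 - 4q + 2q^2.
Iterating the recurrence: a_0,…,a_{8} = -1, -2, -6, -20, -68, -232, -792, -2704, -9232.

-9232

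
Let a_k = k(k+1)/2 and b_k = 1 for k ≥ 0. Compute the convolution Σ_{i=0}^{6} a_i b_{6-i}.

The convolution is the x^6 coefficient of A(x)B(x).
Σ = 0·1 + 1·1 + 3·1 + 6·1 + 10·1 + 15·1 + 21·1 = 56.

56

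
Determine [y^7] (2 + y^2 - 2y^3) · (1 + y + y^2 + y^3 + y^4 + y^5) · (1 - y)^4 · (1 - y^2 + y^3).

22

(2 + y^2 - 2y^3) has coefficients 2,0,1,-2 for degrees 0…3.
(1 + y + y^2 + y^3 + y^4 + y^5) has coefficients 1,1,1,1,1,1,0,0 for degrees 0…7.
Multiplying by (1 - y)^4 gives running coefficients 1,-3,3,-1,0,0,-1,3 for degrees 0…7.
Finally multiplying by (1 - y^2 + y^3), the product of all factors after the first has coefficients 1,-3,2,3,-6,4,-2,3 for degrees 0…7.
[y^7] = 2·3 + 1·4 − 2·(-6) = 22.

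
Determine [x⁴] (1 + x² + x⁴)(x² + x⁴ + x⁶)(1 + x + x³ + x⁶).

2

(1 + x² + x⁴) has coefficients 1,0,1,0,1 for degrees 0…4.
(x² + x⁴ + x⁶) has coefficients 0,0,1,0,1 for degrees 0…4.
Finally multiplying by (1 + x + x³ + x⁶), the product of all factors after the first has coefficients 0,0,1,1,1 for degrees 0…4.
[x⁴] = 1·1 + 1·1 + 1·0 = 2.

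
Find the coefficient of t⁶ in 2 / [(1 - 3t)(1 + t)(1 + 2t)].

758

The denominator gives the recurrence a_n = 7a_(n−2) + 6a_(n−3) for n ≥ 3; the numerator fixes a_0 = 2, a_1 = 0, a_2 = 14.
Iterating: 2, 0, 14, 12, 98, 168, 758, so a_6 = 758.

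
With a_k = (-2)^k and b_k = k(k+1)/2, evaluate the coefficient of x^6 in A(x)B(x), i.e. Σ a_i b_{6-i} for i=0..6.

-1

Write out a_i and b_{6-i} for i = 0,…,6 and sum the products.
Σ = 1·21 − 2·15 + 4·10 − 8·6 + 16·3 − 32·1 + 64·0 = -1.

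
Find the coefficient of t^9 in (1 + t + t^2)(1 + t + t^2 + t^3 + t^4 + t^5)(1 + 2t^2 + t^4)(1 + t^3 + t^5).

26

(1 + t + t^2) has coefficients 1,1,1 for degrees 0…2.
(1 + t + t^2 + t^3 + t^4 + t^5) has coefficients 1,1,1,1,1,1,0,0,0,0 for degrees 0…9.
Multiplying by (1 + 2t^2 + t^4) gives running coefficients 1,1,3,3,4,4,3,3,1,1 for degrees 0…9.
Finally multiplying by (1 + t^3 + t^5), the product of all factors after the first has coefficients 1,1,3,4,5,8,7,10,8,8 for degrees 0…9.
[t^9] = 1·8 + 1·8 + 1·10 = 26.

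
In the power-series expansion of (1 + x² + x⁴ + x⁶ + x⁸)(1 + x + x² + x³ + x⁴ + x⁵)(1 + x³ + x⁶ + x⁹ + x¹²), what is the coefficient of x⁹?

9

(1 + x² + x⁴ + x⁶ + x⁸) has coefficients 1,0,1,0,1,0,1,0,1 for degrees 0…8.
(1 + x + x² + x³ + x⁴ + x⁵) has coefficients 1,1,1,1,1,1,0,0,0,0 for degrees 0…9.
Finally multiplying by (1 + x³ + x⁶ + x⁹ + x¹²), the product of all factors after the first has coefficients 1,1,1,2,2,2,2,2,2,2 for degrees 0…9.
[x⁹] = 1·2 + 1·2 + 1·2 + 1·2 + 1·1 = 9.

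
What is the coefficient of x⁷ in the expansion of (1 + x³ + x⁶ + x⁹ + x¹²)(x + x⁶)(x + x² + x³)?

(1 + x³ + x⁶ + x⁹ + x¹²) has coefficients 1,0,0,1,0,0,1,0 for degrees 0…7.
(x + x⁶) has coefficients 0,1,0,0,0,0,1,0 for degrees 0…7.
Finally multiplying by (x + x² + x³), the product of all factors after the first has coefficients 0,0,1,1,1,0,0,1 for degrees 0…7.
[x⁷] = 1·1 + 1·1 + 1·0 = 2.

2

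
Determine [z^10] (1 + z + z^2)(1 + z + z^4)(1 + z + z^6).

(1 + z + z^2) has coefficients 1,1,1 for degrees 0…2.
(1 + z + z^4) has coefficients 1,1,0,0,1,0,0,0,0,0,0 for degrees 0…10.
Finally multiplying by (1 + z + z^6), the product of all factors after the first has coefficients 1,2,1,0,1,1,1,1,0,0,1 for degrees 0…10.
[z^10] = 1·1 + 1·0 + 1·0 = 1.

1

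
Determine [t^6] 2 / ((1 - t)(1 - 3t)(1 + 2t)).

The denominator gives the recurrence a_n = 2a_(n−1) + 5a_(n−2) − 6a_(n−3) for n ≥ 3; the numerator fixes a_0 = 2, a_1 = 4, a_2 = 18.
Iterating: 2, 4, 18, 44, 154, 420, 1346, so a_6 = 1346.

1346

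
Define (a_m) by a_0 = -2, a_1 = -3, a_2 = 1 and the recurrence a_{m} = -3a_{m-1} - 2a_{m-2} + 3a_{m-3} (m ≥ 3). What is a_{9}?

213

The ordinary generating function has denominator 1 + 3y + 2y^2 - 3y^3.
Iterating the recurrence: a_0,…,a_{9} = -2, -3, 1, -3, -2, 15, -50, 114, -197, 213.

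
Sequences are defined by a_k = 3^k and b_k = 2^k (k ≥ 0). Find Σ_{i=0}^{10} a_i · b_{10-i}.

175099

This is [x^10] in the product of the two ordinary generating functions.
Σ = 1·1024 + 3·512 + 9·256 + 27·128 + 81·64 + 243·32 + 729·16 + 2187·8 + 6561·4 + 19683·2 + 59049·1 = 175099.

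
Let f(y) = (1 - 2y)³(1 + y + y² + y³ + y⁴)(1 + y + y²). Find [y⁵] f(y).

(1 - 2y)³ has coefficients 1,-6,12,-8 for degrees 0…3.
(1 + y + y² + y³ + y⁴) has coefficients 1,1,1,1,1,0 for degrees 0…5.
Finally multiplying by (1 + y + y²), the product of all factors after the first has coefficients 1,2,3,3,3,2 for degrees 0…5.
[y⁵] = 1·2 − 6·3 + 12·3 − 8·3 = -4.

-4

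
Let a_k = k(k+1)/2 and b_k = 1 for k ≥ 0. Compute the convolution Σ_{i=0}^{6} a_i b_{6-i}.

This is [x^6] in the product of the two ordinary generating functions.
Σ = 0·1 + 1·1 + 3·1 + 6·1 + 10·1 + 15·1 + 21·1 = 56.

56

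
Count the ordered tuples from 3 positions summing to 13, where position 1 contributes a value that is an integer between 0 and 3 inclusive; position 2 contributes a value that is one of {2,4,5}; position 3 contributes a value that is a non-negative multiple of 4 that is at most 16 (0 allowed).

The generating function for the choices is (1 + x + x^2 + x^3)·(x^2 + x^4 + x^5)·(1 + x^4 + x^8 + x^12 + x^16); the count is [x^13].
(1 + x + x^2 + x^3) has coefficients 1,1,1,1 for degrees 0…3.
(x^2 + x^4 + x^5) has coefficients 0,0,1,0,1,1,0,0,0,0,0,0,0,0 for degrees 0…13.
Finally multiplying by (1 + x^4 + x^8 + x^12 + x^16), the product of all factors after the first has coefficients 0,0,1,0,1,1,1,0,1,1,1,0,1,1 for degrees 0…13.
[x^13] = 1·1 + 1·1 + 1·0 + 1·1 = 3.

3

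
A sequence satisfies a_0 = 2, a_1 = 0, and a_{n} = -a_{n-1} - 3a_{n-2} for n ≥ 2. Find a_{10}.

The ordinary generating function has denominator 1 + t + 3t^2.
Iterating the recurrence: a_0,…,a_{10} = 2, 0, -6, 6, 12, -30, -6, 96, -78, -210, 444.

444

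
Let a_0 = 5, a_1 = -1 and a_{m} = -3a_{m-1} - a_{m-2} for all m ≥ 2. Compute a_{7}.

343

The ordinary generating function has denominator 1 + 3x + x^2.
Iterating the recurrence: a_0,…,a_{7} = 5, -1, -2, 7, -19, 50, -131, 343.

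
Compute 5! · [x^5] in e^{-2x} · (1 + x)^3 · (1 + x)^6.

The EGF product rule gives c_5 = Σ_{k_1+k_2+k_3=5} C(5; k_1,k_2,k_3) · ∏ g_i(k_i), where e^{-2x} gives (-2)^k; (1+x)^3 gives the falling factorial (3)_k; (1+x)^6 gives the falling factorial (6)_k.
g_1(k) for k = 0…5: 1, -2, 4, -8, 16, -32.
g_2(k) for k = 0…5: 1, 3, 6, 6, 0, 0.
g_3(k) for k = 0…5: 1, 6, 30, 120, 360, 720.
First combine the last two factors: h(k) = Σ_j C(k,j)·g_2(j)·g_3(k−j) for k = 0…5: 1, 9, 72, 504, 3024, 15120.
c_5 = Σ_k C(5,k)·g_1(k)·h(5−k) = 1·1·15120 + 5·(-2)·3024 + 10·4·504 + 10·(-8)·72 + 5·16·9 + 1·(-32)·1 = 15120 − 30240 + 20160 − 5760 + 720 − 32 = -32.

-32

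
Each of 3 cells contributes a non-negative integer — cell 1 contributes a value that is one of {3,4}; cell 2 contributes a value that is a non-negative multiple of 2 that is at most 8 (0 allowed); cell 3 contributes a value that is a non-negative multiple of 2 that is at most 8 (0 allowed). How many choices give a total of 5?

The generating function for the choices is (t^3 + t^4)·(1 + t^2 + t^4 + t^6 + t^8)·(1 + t^2 + t^4 + t^6 + t^8); the count is [t^5].
(t^3 + t^4) has coefficients 0,0,0,1,1 for degrees 0…4.
(1 + t^2 + t^4 + t^6 + t^8) has coefficients 1,0,1,0,1,0 for degrees 0…5.
Finally multiplying by (1 + t^2 + t^4 + t^6 + t^8), the product of all factors after the first has coefficients 1,0,2,0,3,0 for degrees 0…5.
[t^5] = 1·2 + 1·0 = 2.

2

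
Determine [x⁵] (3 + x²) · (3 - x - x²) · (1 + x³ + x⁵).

9

(3 + x²) has coefficients 3,0,1 for degrees 0…2.
(3 - x - x²) has coefficients 3,-1,-1,0,0,0 for degrees 0…5.
Finally multiplying by (1 + x³ + x⁵), the product of all factors after the first has coefficients 3,-1,-1,3,-1,2 for degrees 0…5.
[x⁵] = 3·2 + 1·3 = 9.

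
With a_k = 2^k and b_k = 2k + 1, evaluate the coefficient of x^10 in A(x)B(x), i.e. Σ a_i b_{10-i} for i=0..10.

This is [x^10] in the product of the two ordinary generating functions.
Σ = 1·21 + 2·19 + 4·17 + 8·15 + 16·13 + 32·11 + 64·9 + 128·7 + 256·5 + 512·3 + 1024·1 = 6119.

6119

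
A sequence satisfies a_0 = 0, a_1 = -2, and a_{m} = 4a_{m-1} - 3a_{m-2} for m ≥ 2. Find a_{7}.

The ordinary generating function has denominator 1 - 4z + 3z^2.
Iterating the recurrence: a_0,…,a_{7} = 0, -2, -8, -26, -80, -242, -728, -2186.

-2186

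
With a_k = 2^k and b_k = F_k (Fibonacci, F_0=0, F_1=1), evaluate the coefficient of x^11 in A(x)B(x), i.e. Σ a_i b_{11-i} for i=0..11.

Write out a_i and b_{11-i} for i = 0,…,11 and sum the products.
Σ = 1·89 + 2·55 + 4·34 + 8·21 + 16·13 + 32·8 + 64·5 + 128·3 + 256·2 + 512·1 + 1024·1 + 2048·0 = 3719.

3719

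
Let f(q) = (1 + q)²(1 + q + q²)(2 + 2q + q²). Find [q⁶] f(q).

(1 + q)² has coefficients 1,2,1 for degrees 0…2.
(1 + q + q²) has coefficients 1,1,1,0,0,0,0 for degrees 0…6.
Finally multiplying by (2 + 2q + q²), the product of all factors after the first has coefficients 2,4,5,3,1,0,0 for degrees 0…6.
[q⁶] = 1·0 + 2·0 + 1·1 = 1.

1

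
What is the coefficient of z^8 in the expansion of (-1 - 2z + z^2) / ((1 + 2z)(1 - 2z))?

The denominator gives the recurrence a_n = 4a_(n−2) for n ≥ 3; the numerator fixes a_0 = -1, a_1 = -2, a_2 = -3.
Iterating: -1, -2, -3, -8, -12, -32, -48, -128, -192, so a_8 = -192.

-192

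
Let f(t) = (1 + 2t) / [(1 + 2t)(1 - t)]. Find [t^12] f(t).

Partial fractions give a closed form: a_n = (1)·1^n.
At n = 12: a_12 = 1.

1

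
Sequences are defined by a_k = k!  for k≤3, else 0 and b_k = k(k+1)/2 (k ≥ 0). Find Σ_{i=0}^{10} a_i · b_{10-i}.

The convolution is the t^10 coefficient of A(t)B(t).
Σ = 1·55 + 1·45 + 2·36 + 6·28 + 0·21 + 0·15 + 0·10 + 0·6 + 0·3 + 0·1 + 0·0 = 340.

340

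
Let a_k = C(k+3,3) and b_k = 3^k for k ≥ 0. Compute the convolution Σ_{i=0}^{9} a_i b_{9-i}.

This is [x^9] in the product of the two ordinary generating functions.
Σ = 1·19683 + 4·6561 + 10·2187 + 20·729 + 35·243 + 56·81 + 84·27 + 120·9 + 165·3 + 220·1 = 99481.

99481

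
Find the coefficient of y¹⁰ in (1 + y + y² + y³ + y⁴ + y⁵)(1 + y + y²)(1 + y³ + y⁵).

(1 + y + y² + y³ + y⁴ + y⁵) has coefficients 1,1,1,1,1,1 for degrees 0…5.
(1 + y + y²) has coefficients 1,1,1,0,0,0,0,0,0,0,0 for degrees 0…10.
Finally multiplying by (1 + y³ + y⁵), the product of all factors after the first has coefficients 1,1,1,1,1,2,1,1,0,0,0 for degrees 0…10.
[y¹⁰] = 1·0 + 1·0 + 1·0 + 1·1 + 1·1 + 1·2 = 4.

4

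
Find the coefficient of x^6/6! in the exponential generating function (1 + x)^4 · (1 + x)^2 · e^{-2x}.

592

The EGF product rule gives c_6 = Σ_{k_1+k_2+k_3=6} C(6; k_1,k_2,k_3) · ∏ g_i(k_i), where (1+x)^4 gives the falling factorial (4)_k; (1+x)^2 gives the falling factorial (2)_k; e^{-2x} gives (-2)^k.
g_1(k) for k = 0…6: 1, 4, 12, 24, 24, 0, 0.
g_2(k) for k = 0…6: 1, 2, 2, 0, 0, 0, 0.
g_3(k) for k = 0…6: 1, -2, 4, -8, 16, -32, 64.
First combine the last two factors: h(k) = Σ_j C(k,j)·g_2(j)·g_3(k−j) for k = 0…6: 1, 0, -2, 4, 0, -32, 160.
c_6 = Σ_k C(6,k)·g_1(k)·h(6−k) = 1·1·160 + 6·4·(-32) + 20·24·4 + 15·24·(-2) = 160 − 768 + 1920 − 720 = 592.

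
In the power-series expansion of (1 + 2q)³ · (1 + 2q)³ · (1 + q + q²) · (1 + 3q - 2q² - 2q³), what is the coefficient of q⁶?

888

(1 + 2q)³ has coefficients 1,6,12,8 for degrees 0…3.
(1 + 2q)³ has coefficients 1,6,12,8,0,0,0 for degrees 0…6.
Multiplying by (1 + q + q²) gives running coefficients 1,7,19,26,20,8,0 for degrees 0…6.
Finally multiplying by (1 + 3q - 2q² - 2q³), the product of all factors after the first has coefficients 1,10,38,67,46,-22,-68 for degrees 0…6.
[q⁶] = 1·(-68) + 6·(-22) + 12·46 + 8·67 = 888.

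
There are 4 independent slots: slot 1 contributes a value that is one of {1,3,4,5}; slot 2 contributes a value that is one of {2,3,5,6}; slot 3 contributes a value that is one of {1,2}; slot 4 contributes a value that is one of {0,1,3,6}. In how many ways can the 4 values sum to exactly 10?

The generating function for the choices is (y + y^3 + y^4 + y^5)·(y^2 + y^3 + y^5 + y^6)·(y + y^2)·(1 + y + y^3 + y^6); the count is [y^10].
(y + y^3 + y^4 + y^5) has coefficients 0,1,0,1,1,1 for degrees 0…5.
(y^2 + y^3 + y^5 + y^6) has coefficients 0,0,1,1,0,1,1,0,0,0,0 for degrees 0…10.
Multiplying by (y + y^2) gives running coefficients 0,0,0,1,2,1,1,2,1,0,0 for degrees 0…10.
Finally multiplying by (1 + y + y^3 + y^6), the product of all factors after the first has coefficients 0,0,0,1,3,3,3,5,4,3,4 for degrees 0…10.
[y^10] = 1·3 + 1·5 + 1·3 + 1·3 = 14.

14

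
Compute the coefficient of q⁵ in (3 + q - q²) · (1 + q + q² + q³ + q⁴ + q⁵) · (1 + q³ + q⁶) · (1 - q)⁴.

(3 + q - q²) has coefficients 3,1,-1 for degrees 0…2.
(1 + q + q² + q³ + q⁴ + q⁵) has coefficients 1,1,1,1,1,1 for degrees 0…5.
Multiplying by (1 + q³ + q⁶) gives running coefficients 1,1,1,2,2,2 for degrees 0…5.
Finally multiplying by (1 - q)⁴, the product of all factors after the first has coefficients 1,-3,3,0,-3,3 for degrees 0…5.
[q⁵] = 3·3 + 1·(-3) − 1·0 = 6.

6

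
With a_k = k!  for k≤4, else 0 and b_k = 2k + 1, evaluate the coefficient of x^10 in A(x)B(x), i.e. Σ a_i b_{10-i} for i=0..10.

Write out a_i and b_{10-i} for i = 0,…,10 and sum the products.
Σ = 1·21 + 1·19 + 2·17 + 6·15 + 24·13 + 0·11 + 0·9 + 0·7 + 0·5 + 0·3 + 0·1 = 476.

476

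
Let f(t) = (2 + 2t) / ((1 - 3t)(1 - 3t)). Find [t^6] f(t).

The denominator gives the recurrence a_n = 6a_(n−1) − 9a_(n−2) for n ≥ 2; the numerator fixes a_0 = 2, a_1 = 14.
Iterating: 2, 14, 66, 270, 1026, 3726, 13122, so a_6 = 13122.

13122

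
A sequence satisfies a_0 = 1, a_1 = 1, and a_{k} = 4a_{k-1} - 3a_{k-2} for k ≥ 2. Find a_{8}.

1

The ordinary generating function has denominator 1 - 4x + 3x^2.
Iterating the recurrence: a_0,…,a_{8} = 1, 1, 1, 1, 1, 1, 1, 1, 1.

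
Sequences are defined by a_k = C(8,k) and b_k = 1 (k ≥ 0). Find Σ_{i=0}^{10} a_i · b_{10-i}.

This is [x^10] in the product of the two ordinary generating functions.
Σ = 1·1 + 8·1 + 28·1 + 56·1 + 70·1 + 56·1 + 28·1 + 8·1 + 1·1 + 0·1 + 0·1 = 256.

256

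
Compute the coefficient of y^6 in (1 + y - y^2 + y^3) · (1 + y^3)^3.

6

(1 + y - y^2 + y^3) has coefficients 1,1,-1,1 for degrees 0…3.
(1 + y^3)^3 has coefficients 1,0,0,3,0,0,3 for degrees 0…6.
[y^6] = 1·3 + 1·0 − 1·0 + 1·3 = 6.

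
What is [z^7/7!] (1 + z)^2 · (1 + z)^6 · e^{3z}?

The EGF product rule gives c_7 = Σ_{k_1+k_2+k_3=7} C(7; k_1,k_2,k_3) · ∏ g_i(k_i), where (1+z)^2 gives the falling factorial (2)_k; (1+z)^6 gives the falling factorial (6)_k; e^{3z} gives (3)^k.
g_1(k) for k = 0…7: 1, 2, 2, 0, 0, 0, 0, 0.
g_2(k) for k = 0…7: 1, 6, 30, 120, 360, 720, 720, 0.
g_3(k) for k = 0…7: 1, 3, 9, 27, 81, 243, 729, 2187.
First combine the last two factors: h(k) = Σ_j C(k,j)·g_2(j)·g_3(k−j) for k = 0…7: 1, 9, 75, 579, 4149, 27693, 173007, 1017495.
c_7 = Σ_k C(7,k)·g_1(k)·h(7−k) = 1·1·1017495 + 7·2·173007 + 21·2·27693 = 1017495 + 2422098 + 1163106 = 4602699.

4602699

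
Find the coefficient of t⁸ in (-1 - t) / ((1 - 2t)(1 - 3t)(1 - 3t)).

-178683

The denominator gives the recurrence a_n = 8a_(n−1) − 21a_(n−2) + 18a_(n−3) for n ≥ 3; the numerator fixes a_0 = -1, a_1 = -9, a_2 = -51.
Iterating: -1, -9, -51, -237, -987, -3837, -14235, -51069, -178683, so a_8 = -178683.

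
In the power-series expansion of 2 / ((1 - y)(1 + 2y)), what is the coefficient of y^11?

-2730

Partial fractions give a closed form: a_n = (2/3)·1^n + (4/3)·(-2)^n.
At n = 11: a_11 = -2730.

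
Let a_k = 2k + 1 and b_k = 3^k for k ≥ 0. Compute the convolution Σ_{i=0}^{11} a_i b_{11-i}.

The convolution is the t^11 coefficient of A(t)B(t).
Σ = 1·177147 + 3·59049 + 5·19683 + 7·6561 + 9·2187 + 11·729 + 13·243 + 15·81 + 17·27 + 19·9 + 21·3 + 23·1 = 531428.

531428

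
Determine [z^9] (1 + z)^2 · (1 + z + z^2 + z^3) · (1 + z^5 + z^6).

7

(1 + z)^2 has coefficients 1,2,1 for degrees 0…2.
(1 + z + z^2 + z^3) has coefficients 1,1,1,1,0,0,0,0,0,0 for degrees 0…9.
Finally multiplying by (1 + z^5 + z^6), the product of all factors after the first has coefficients 1,1,1,1,0,1,2,2,2,1 for degrees 0…9.
[z^9] = 1·1 + 2·2 + 1·2 = 7.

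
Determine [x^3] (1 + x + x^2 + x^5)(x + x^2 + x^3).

3

(1 + x + x^2 + x^5) has coefficients 1,1,1,0 for degrees 0…3.
(x + x^2 + x^3) has coefficients 0,1,1,1 for degrees 0…3.
[x^3] = 1·1 + 1·1 + 1·1 = 3.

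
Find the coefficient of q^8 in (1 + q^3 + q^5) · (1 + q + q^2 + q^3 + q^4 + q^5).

2

(1 + q^3 + q^5) has coefficients 1,0,0,1,0,1 for degrees 0…5.
(1 + q + q^2 + q^3 + q^4 + q^5) has coefficients 1,1,1,1,1,1,0,0,0 for degrees 0…8.
[q^8] = 1·0 + 1·1 + 1·1 = 2.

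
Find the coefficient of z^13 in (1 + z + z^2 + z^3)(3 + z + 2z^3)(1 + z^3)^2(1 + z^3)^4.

(1 + z + z^2 + z^3) has coefficients 1,1,1,1 for degrees 0…3.
(3 + z + 2z^3) has coefficients 3,1,0,2,0,0,0,0,0,0,0,0,0,0 for degrees 0…13.
Multiplying by (1 + z^3)^2 gives running coefficients 3,1,0,8,2,0,7,1,0,2,0,0,0,0 for degrees 0…13.
Finally multiplying by (1 + z^3)^4, the product of all factors after the first has coefficients 3,1,0,20,6,0,57,15,0,90,20,0,85,15 for degrees 0…13.
[z^13] = 1·15 + 1·85 + 1·0 + 1·20 = 120.

120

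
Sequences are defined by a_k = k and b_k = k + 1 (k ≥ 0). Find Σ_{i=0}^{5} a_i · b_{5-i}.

35

Write out a_i and b_{5-i} for i = 0,…,5 and sum the products.
Σ = 0·6 + 1·5 + 2·4 + 3·3 + 4·2 + 5·1 = 35.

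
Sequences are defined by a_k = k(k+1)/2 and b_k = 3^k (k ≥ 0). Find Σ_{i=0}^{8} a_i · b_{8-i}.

7356

This is [x^8] in the product of the two ordinary generating functions.
Σ = 0·6561 + 1·2187 + 3·729 + 6·243 + 10·81 + 15·27 + 21·9 + 28·3 + 36·1 = 7356.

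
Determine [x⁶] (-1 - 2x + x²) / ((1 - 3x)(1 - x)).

The denominator gives the recurrence a_n = 4a_(n−1) − 3a_(n−2) for n ≥ 3; the numerator fixes a_0 = -1, a_1 = -6, a_2 = -20.
Iterating: -1, -6, -20, -62, -188, -566, -1700, so a_6 = -1700.

-1700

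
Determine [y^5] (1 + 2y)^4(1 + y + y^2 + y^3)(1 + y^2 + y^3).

(1 + 2y)^4 has coefficients 1,8,24,32,16 for degrees 0…4.
(1 + y + y^2 + y^3) has coefficients 1,1,1,1,0,0 for degrees 0…5.
Finally multiplying by (1 + y^2 + y^3), the product of all factors after the first has coefficients 1,1,2,3,2,2 for degrees 0…5.
[y^5] = 1·2 + 8·2 + 24·3 + 32·2 + 16·1 = 170.

170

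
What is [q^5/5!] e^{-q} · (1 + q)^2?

The EGF product rule gives c_5 = Σ_{k_1+k_2=5} C(5; k_1,k_2) · ∏ g_i(k_i), where e^{-q} gives (-1)^k; (1+q)^2 gives the falling factorial (2)_k.
g_1(k) for k = 0…5: 1, -1, 1, -1, 1, -1.
g_2(k) for k = 0…5: 1, 2, 2, 0, 0, 0.
c_5 = Σ_k C(5,k)·g_1(k)·g_2(5−k) = 10·(-1)·2 + 5·1·2 + 1·(-1)·1 = −20 + 10 − 1 = -11.

-11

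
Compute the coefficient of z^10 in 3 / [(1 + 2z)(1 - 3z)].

107517

Partial fractions give a closed form: a_n = (6/5)·(-2)^n + (9/5)·3^n.
At n = 10: a_10 = 107517.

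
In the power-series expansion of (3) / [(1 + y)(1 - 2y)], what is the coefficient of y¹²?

8193

Partial fractions give a closed form: a_n = (1)·(-1)^n + (2)·2^n.
At n = 12: a_12 = 8193.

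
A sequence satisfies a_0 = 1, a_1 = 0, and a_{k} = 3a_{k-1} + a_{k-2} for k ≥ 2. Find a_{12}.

The ordinary generating function has denominator 1 - 3z - z^2.
Iterating the recurrence: a_0,…,a_{12} = 1, 0, 1, 3, 10, 33, 109, 360, 1189, 3927, 12970, 42837, 141481.

141481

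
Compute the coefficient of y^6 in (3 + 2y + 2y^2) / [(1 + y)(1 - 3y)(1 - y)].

Partial fractions give a closed form: a_n = (3/8)·(-1)^n + (35/8)·3^n + (-7/4)·1^n.
At n = 6: a_6 = 3188.

3188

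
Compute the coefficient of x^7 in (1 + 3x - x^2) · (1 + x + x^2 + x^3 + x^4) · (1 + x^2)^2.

(1 + 3x - x^2) has coefficients 1,3,-1 for degrees 0…2.
(1 + x + x^2 + x^3 + x^4) has coefficients 1,1,1,1,1,0,0,0 for degrees 0…7.
Finally multiplying by (1 + x^2)^2, the product of all factors after the first has coefficients 1,1,3,3,4,3,3,1 for degrees 0…7.
[x^7] = 1·1 + 3·3 − 1·3 = 7.

7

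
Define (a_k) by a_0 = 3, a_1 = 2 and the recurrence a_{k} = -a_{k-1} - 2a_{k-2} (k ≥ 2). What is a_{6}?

The ordinary generating function has denominator 1 + y + 2y^2.
Iterating the recurrence: a_0,…,a_{6} = 3, 2, -8, 4, 12, -20, -4.

-4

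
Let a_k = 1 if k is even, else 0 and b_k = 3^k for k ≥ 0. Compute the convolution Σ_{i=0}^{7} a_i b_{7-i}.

Write out a_i and b_{7-i} for i = 0,…,7 and sum the products.
Σ = 1·2187 + 0·729 + 1·243 + 0·81 + 1·27 + 0·9 + 1·3 + 0·1 = 2460.

2460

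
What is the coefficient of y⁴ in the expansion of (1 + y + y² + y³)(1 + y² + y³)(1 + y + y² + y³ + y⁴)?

(1 + y + y² + y³) has coefficients 1,1,1,1 for degrees 0…3.
(1 + y² + y³) has coefficients 1,0,1,1,0 for degrees 0…4.
Finally multiplying by (1 + y + y² + y³ + y⁴), the product of all factors after the first has coefficients 1,1,2,3,3 for degrees 0…4.
[y⁴] = 1·3 + 1·3 + 1·2 + 1·1 = 9.

9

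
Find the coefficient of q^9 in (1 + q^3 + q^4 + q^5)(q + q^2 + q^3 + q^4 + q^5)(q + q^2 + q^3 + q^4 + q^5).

14

(1 + q^3 + q^4 + q^5) has coefficients 1,0,0,1,1,1 for degrees 0…5.
(q + q^2 + q^3 + q^4 + q^5) has coefficients 0,1,1,1,1,1,0,0,0,0 for degrees 0…9.
Finally multiplying by (q + q^2 + q^3 + q^4 + q^5), the product of all factors after the first has coefficients 0,0,1,2,3,4,5,4,3,2 for degrees 0…9.
[q^9] = 1·2 + 1·5 + 1·4 + 1·3 = 14.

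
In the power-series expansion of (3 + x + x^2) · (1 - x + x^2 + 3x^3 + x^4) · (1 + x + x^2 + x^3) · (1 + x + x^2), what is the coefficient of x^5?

(3 + x + x^2) has coefficients 3,1,1 for degrees 0…2.
(1 - x + x^2 + 3x^3 + x^4) has coefficients 1,-1,1,3,1,0 for degrees 0…5.
Multiplying by (1 + x + x^2 + x^3) gives running coefficients 1,0,1,4,4,5 for degrees 0…5.
Finally multiplying by (1 + x + x^2), the product of all factors after the first has coefficients 1,1,2,5,9,13 for degrees 0…5.
[x^5] = 3·13 + 1·9 + 1·5 = 53.

53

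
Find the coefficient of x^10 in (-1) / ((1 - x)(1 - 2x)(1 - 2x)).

-20481

The denominator gives the recurrence a_n = 5a_(n−1) − 8a_(n−2) + 4a_(n−3) for n ≥ 3; the numerator fixes a_0 = -1, a_1 = -5, a_2 = -17.
Iterating: -1, -5, -17, -49, -129, -321, -769, -1793, -4097, -9217, -20481, so a_10 = -20481.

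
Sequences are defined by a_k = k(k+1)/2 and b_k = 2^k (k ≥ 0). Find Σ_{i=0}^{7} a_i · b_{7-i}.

466

The convolution is the t^7 coefficient of A(t)B(t).
Σ = 0·128 + 1·64 + 3·32 + 6·16 + 10·8 + 15·4 + 21·2 + 28·1 = 466.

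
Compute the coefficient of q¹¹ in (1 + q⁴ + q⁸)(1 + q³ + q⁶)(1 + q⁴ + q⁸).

3

(1 + q⁴ + q⁸) has coefficients 1,0,0,0,1,0,0,0,1 for degrees 0…8.
(1 + q³ + q⁶) has coefficients 1,0,0,1,0,0,1,0,0,0,0,0 for degrees 0…11.
Finally multiplying by (1 + q⁴ + q⁸), the product of all factors after the first has coefficients 1,0,0,1,1,0,1,1,1,0,1,1 for degrees 0…11.
[q¹¹] = 1·1 + 1·1 + 1·1 = 3.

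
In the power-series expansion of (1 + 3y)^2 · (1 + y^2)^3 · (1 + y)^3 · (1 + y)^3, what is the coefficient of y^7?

(1 + 3y)^2 has coefficients 1,6,9 for degrees 0…2.
(1 + y^2)^3 has coefficients 1,0,3,0,3,0,1,0 for degrees 0…7.
Multiplying by (1 + y)^3 gives running coefficients 1,3,6,10,12,12,10,6 for degrees 0…7.
Finally multiplying by (1 + y)^3, the product of all factors after the first has coefficients 1,6,18,38,63,84,92,84 for degrees 0…7.
[y^7] = 1·84 + 6·92 + 9·84 = 1392.

1392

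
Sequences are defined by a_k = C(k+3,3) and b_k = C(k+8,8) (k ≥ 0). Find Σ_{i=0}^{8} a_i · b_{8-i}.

125970

Write out a_i and b_{8-i} for i = 0,…,8 and sum the products.
Σ = 1·12870 + 4·6435 + 10·3003 + 20·1287 + 35·495 + 56·165 + 84·45 + 120·9 + 165·1 = 125970.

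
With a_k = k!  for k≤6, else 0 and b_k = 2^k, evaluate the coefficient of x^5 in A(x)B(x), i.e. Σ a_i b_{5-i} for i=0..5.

256

This is [x^5] in the product of the two ordinary generating functions.
Σ = 1·32 + 1·16 + 2·8 + 6·4 + 24·2 + 120·1 = 256.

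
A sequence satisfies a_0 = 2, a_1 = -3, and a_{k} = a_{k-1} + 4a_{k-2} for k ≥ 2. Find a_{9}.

The ordinary generating function has denominator 1 - x - 4x^2.
Iterating the recurrence: a_0,…,a_{9} = 2, -3, 5, -7, 13, -15, 37, -23, 125, 33.

33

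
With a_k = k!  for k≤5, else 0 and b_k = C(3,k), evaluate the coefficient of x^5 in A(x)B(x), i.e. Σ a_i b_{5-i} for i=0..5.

The convolution is the t^5 coefficient of A(t)B(t).
Σ = 1·0 + 1·0 + 2·1 + 6·3 + 24·3 + 120·1 = 212.

212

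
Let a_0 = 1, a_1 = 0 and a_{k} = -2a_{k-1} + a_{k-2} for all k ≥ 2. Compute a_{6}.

29

The ordinary generating function has denominator 1 + 2y - y^2.
Iterating the recurrence: a_0,…,a_{6} = 1, 0, 1, -2, 5, -12, 29.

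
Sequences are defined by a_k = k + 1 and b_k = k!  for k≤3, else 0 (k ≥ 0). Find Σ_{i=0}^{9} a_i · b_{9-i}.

The convolution is the x^9 coefficient of A(x)B(x).
Σ = 1·0 + 2·0 + 3·0 + 4·0 + 5·0 + 6·0 + 7·6 + 8·2 + 9·1 + 10·1 = 77.

77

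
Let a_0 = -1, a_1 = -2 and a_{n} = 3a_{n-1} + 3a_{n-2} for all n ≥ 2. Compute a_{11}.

The ordinary generating function has denominator 1 - 3y - 3y^2.
Iterating the recurrence: a_0,…,a_{11} = -1, -2, -9, -33, -126, -477, -1809, -6858, -26001, -98577, -373734, -1416933.

-1416933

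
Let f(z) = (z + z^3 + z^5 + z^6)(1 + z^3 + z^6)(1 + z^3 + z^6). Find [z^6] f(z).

(z + z^3 + z^5 + z^6) has coefficients 0,1,0,1,0,1,1 for degrees 0…6.
(1 + z^3 + z^6) has coefficients 1,0,0,1,0,0,1 for degrees 0…6.
Finally multiplying by (1 + z^3 + z^6), the product of all factors after the first has coefficients 1,0,0,2,0,0,3 for degrees 0…6.
[z^6] = 1·0 + 1·2 + 1·0 + 1·1 = 3.

3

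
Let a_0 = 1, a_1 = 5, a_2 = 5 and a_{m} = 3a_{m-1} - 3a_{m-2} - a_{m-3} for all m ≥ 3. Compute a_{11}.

4279

The ordinary generating function has denominator 1 - 3q + 3q^2 + q^3.
Iterating the recurrence: a_0,…,a_{11} = 1, 5, 5, -1, -23, -71, -143, -193, -79, 485, 1885, 4279.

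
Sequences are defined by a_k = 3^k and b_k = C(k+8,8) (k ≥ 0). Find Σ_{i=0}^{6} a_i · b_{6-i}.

Write out a_i and b_{6-i} for i = 0,…,6 and sum the products.
Σ = 1·3003 + 3·1287 + 9·495 + 27·165 + 81·45 + 243·9 + 729·1 = 22335.

22335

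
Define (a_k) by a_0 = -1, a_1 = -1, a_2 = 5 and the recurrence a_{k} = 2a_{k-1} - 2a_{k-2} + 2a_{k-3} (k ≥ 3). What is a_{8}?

The ordinary generating function has denominator 1 - 2y + 2y^2 - 2y^3.
Iterating the recurrence: a_0,…,a_{8} = -1, -1, 5, 10, 8, 6, 16, 36, 52.

52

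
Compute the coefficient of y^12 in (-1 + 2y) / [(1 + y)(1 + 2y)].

-16381

The denominator gives the recurrence a_n = −3a_(n−1) − 2a_(n−2) for n ≥ 2; the numerator fixes a_0 = -1, a_1 = 5.
Iterating: -1, 5, -13, 29, -61, 125, -253, 509, -1021, 2045, -4093, 8189, -16381, so a_12 = -16381.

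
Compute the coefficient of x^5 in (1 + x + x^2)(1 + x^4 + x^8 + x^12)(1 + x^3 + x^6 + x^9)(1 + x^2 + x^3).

4

(1 + x + x^2) has coefficients 1,1,1 for degrees 0…2.
(1 + x^4 + x^8 + x^12) has coefficients 1,0,0,0,1,0 for degrees 0…5.
Multiplying by (1 + x^3 + x^6 + x^9) gives running coefficients 1,0,0,1,1,0 for degrees 0…5.
Finally multiplying by (1 + x^2 + x^3), the product of all factors after the first has coefficients 1,0,1,2,1,1 for degrees 0…5.
[x^5] = 1·1 + 1·1 + 1·2 = 4.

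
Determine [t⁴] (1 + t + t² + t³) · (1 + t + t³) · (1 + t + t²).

(1 + t + t² + t³) has coefficients 1,1,1,1 for degrees 0…3.
(1 + t + t³) has coefficients 1,1,0,1,0 for degrees 0…4.
Finally multiplying by (1 + t + t²), the product of all factors after the first has coefficients 1,2,2,2,1 for degrees 0…4.
[t⁴] = 1·1 + 1·2 + 1·2 + 1·2 = 7.

7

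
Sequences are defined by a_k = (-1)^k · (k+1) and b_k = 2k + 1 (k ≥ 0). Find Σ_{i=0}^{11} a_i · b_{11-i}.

6

The convolution is the x^11 coefficient of A(x)B(x).
Σ = 1·23 − 2·21 + 3·19 − 4·17 + 5·15 − 6·13 + 7·11 − 8·9 + 9·7 − 10·5 + 11·3 − 12·1 = 6.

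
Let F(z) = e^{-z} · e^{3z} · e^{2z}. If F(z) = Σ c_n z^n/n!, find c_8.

65536

The EGF product rule gives c_8 = Σ_{k_1+k_2+k_3=8} C(8; k_1,k_2,k_3) · ∏ g_i(k_i), where e^{-z} gives (-1)^k; e^{3z} gives (3)^k; e^{2z} gives (2)^k.
g_1(k) for k = 0…8: 1, -1, 1, -1, 1, -1, 1, -1, 1.
g_2(k) for k = 0…8: 1, 3, 9, 27, 81, 243, 729, 2187, 6561.
g_3(k) for k = 0…8: 1, 2, 4, 8, 16, 32, 64, 128, 256.
First combine the last two factors: h(k) = Σ_j C(k,j)·g_2(j)·g_3(k−j) for k = 0…8: 1, 5, 25, 125, 625, 3125, 15625, 78125, 390625.
c_8 = Σ_k C(8,k)·g_1(k)·h(8−k) = 1·1·390625 + 8·(-1)·78125 + 28·1·15625 + 56·(-1)·3125 + 70·1·625 + 56·(-1)·125 + 28·1·25 + 8·(-1)·5 + 1·1·1 = 390625 − 625000 + 437500 − 175000 + 43750 − 7000 + 700 − 40 + 1 = 65536.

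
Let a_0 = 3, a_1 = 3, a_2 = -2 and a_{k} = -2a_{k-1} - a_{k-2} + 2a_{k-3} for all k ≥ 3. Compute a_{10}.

-22

The ordinary generating function has denominator 1 + 2q + q^2 - 2q^3.
Iterating the recurrence: a_0,…,a_{10} = 3, 3, -2, 7, -6, 1, 18, -49, 82, -79, -22.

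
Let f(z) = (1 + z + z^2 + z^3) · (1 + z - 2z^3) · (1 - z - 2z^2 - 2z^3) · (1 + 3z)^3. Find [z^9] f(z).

346

(1 + z + z^2 + z^3) has coefficients 1,1,1,1 for degrees 0…3.
(1 + z - 2z^3) has coefficients 1,1,0,-2,0,0,0,0,0,0 for degrees 0…9.
Multiplying by (1 - z - 2z^2 - 2z^3) gives running coefficients 1,0,-3,-6,0,4,4,0,0,0 for degrees 0…9.
Finally multiplying by (1 + 3z)^3, the product of all factors after the first has coefficients 1,9,24,-6,-135,-239,-122,144,216,108 for degrees 0…9.
[z^9] = 1·108 + 1·216 + 1·144 + 1·(-122) = 346.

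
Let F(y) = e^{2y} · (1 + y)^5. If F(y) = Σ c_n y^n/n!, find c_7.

The EGF product rule gives c_7 = Σ_{k_1+k_2=7} C(7; k_1,k_2) · ∏ g_i(k_i), where e^{2y} gives (2)^k; (1+y)^5 gives the falling factorial (5)_k.
g_1(k) for k = 0…7: 1, 2, 4, 8, 16, 32, 64, 128.
g_2(k) for k = 0…7: 1, 5, 20, 60, 120, 120, 0, 0.
c_7 = Σ_k C(7,k)·g_1(k)·g_2(7−k) = 21·4·120 + 35·8·120 + 35·16·60 + 21·32·20 + 7·64·5 + 1·128·1 = 10080 + 33600 + 33600 + 13440 + 2240 + 128 = 93088.

93088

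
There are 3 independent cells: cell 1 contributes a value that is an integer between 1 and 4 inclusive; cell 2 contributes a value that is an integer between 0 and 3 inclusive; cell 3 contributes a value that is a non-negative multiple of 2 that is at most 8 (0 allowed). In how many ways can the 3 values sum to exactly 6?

8

The generating function for the choices is (t + t^2 + t^3 + t^4)·(1 + t + t^2 + t^3)·(1 + t^2 + t^4 + t^6 + t^8); the count is [t^6].
(t + t^2 + t^3 + t^4) has coefficients 0,1,1,1,1 for degrees 0…4.
(1 + t + t^2 + t^3) has coefficients 1,1,1,1,0,0,0 for degrees 0…6.
Finally multiplying by (1 + t^2 + t^4 + t^6 + t^8), the product of all factors after the first has coefficients 1,1,2,2,2,2,2 for degrees 0…6.
[t^6] = 1·2 + 1·2 + 1·2 + 1·2 = 8.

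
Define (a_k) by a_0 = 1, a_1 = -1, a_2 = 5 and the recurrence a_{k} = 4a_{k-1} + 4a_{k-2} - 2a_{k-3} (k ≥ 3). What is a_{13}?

93889648

The ordinary generating function has denominator 1 - 4y - 4y^2 + 2y^3.
Iterating the recurrence: a_0,…,a_{13} = 1, -1, 5, 14, 78, 358, 1716, 8140, 38708, 183960, 874392, 4155992, 19753616, 93889648.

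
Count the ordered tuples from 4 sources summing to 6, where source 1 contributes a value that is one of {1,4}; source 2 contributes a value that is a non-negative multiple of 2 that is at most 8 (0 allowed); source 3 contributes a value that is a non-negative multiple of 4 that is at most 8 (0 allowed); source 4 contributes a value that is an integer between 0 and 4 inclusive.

The generating function for the choices is (q + q⁴)·(1 + q² + q⁴ + q⁶ + q⁸)·(1 + q⁴ + q⁸)·(1 + q + q² + q³ + q⁴); the count is [q⁶].
(q + q⁴) has coefficients 0,1,0,0,1 for degrees 0…4.
(1 + q² + q⁴ + q⁶ + q⁸) has coefficients 1,0,1,0,1,0,1 for degrees 0…6.
Multiplying by (1 + q⁴ + q⁸) gives running coefficients 1,0,1,0,2,0,2 for degrees 0…6.
Finally multiplying by (1 + q + q² + q³ + q⁴), the product of all factors after the first has coefficients 1,1,2,2,4,3,5 for degrees 0…6.
[q⁶] = 1·3 + 1·2 = 5.

5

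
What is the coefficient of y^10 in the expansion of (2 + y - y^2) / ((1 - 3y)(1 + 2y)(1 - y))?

The denominator gives the recurrence a_n = 2a_(n−1) + 5a_(n−2) − 6a_(n−3) for n ≥ 3; the numerator fixes a_0 = 2, a_1 = 5, a_2 = 19.
Iterating: 2, 5, 19, 51, 167, 475, 1479, 4331, 13207, 39195, 118439, so a_10 = 118439.

118439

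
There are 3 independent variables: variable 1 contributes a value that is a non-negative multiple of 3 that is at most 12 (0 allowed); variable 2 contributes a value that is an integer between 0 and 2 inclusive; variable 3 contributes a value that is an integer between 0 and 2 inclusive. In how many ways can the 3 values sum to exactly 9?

3

The generating function for the choices is (1 + z^3 + z^6 + z^9 + z^12)·(1 + z + z^2)·(1 + z + z^2); the count is [z^9].
(1 + z^3 + z^6 + z^9 + z^12) has coefficients 1,0,0,1,0,0,1,0,0,1 for degrees 0…9.
(1 + z + z^2) has coefficients 1,1,1,0,0,0,0,0,0,0 for degrees 0…9.
Finally multiplying by (1 + z + z^2), the product of all factors after the first has coefficients 1,2,3,2,1,0,0,0,0,0 for degrees 0…9.
[z^9] = 1·0 + 1·0 + 1·2 + 1·1 = 3.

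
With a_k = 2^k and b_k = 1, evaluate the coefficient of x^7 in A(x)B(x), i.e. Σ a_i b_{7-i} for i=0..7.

255

The convolution is the x^7 coefficient of A(x)B(x).
Σ = 1·1 + 2·1 + 4·1 + 8·1 + 16·1 + 32·1 + 64·1 + 128·1 = 255.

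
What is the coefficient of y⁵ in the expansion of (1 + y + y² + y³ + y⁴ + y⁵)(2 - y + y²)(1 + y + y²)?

(1 + y + y² + y³ + y⁴ + y⁵) has coefficients 1,1,1,1,1,1 for degrees 0…5.
(2 - y + y²) has coefficients 2,-1,1,0,0,0 for degrees 0…5.
Finally multiplying by (1 + y + y²), the product of all factors after the first has coefficients 2,1,2,0,1,0 for degrees 0…5.
[y⁵] = 1·0 + 1·1 + 1·0 + 1·2 + 1·1 + 1·2 = 6.

6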